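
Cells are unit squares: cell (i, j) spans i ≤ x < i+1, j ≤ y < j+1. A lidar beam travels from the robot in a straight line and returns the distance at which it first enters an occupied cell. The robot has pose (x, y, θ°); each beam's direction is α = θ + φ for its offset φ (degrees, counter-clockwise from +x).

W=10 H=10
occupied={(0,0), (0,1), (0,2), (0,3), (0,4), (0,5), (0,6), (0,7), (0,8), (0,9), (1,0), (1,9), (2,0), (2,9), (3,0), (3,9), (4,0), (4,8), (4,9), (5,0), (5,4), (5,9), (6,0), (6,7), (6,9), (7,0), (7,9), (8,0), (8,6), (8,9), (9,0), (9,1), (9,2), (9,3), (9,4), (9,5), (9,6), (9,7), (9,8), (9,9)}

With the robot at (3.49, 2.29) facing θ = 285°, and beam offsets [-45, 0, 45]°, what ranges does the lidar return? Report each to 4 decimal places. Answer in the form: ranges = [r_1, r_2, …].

ranges = [1.4896, 1.3355, 2.5800]

beam 1: φ=-45°, α=240°
  direction (-0.5000, -0.8660); cell (3,2); t to first gridline: x 0.9800, y 0.3349 (then +2.0000 / +1.1547)
    (3,1) via y @ 0.3349
    (2,1) via x @ 0.9800
    (2,0) via y @ 1.4896  # hit
  → r_1 = 1.4896
beam 2: φ=0°, α=285°
  direction (0.2588, -0.9659); cell (3,2); t to first gridline: x 1.9705, y 0.3002 (then +3.8637 / +1.0353)
    (3,1) via y @ 0.3002
    (3,0) via y @ 1.3355  # hit
  → r_2 = 1.3355
beam 3: φ=45°, α=330°
  direction (0.8660, -0.5000); cell (3,2); t to first gridline: x 0.5889, y 0.5800 (then +1.1547 / +2.0000)
    (3,1) via y @ 0.5800
    (4,1) via x @ 0.5889
    (5,1) via x @ 1.7436
    (5,0) via y @ 2.5800  # hit
  → r_3 = 2.5800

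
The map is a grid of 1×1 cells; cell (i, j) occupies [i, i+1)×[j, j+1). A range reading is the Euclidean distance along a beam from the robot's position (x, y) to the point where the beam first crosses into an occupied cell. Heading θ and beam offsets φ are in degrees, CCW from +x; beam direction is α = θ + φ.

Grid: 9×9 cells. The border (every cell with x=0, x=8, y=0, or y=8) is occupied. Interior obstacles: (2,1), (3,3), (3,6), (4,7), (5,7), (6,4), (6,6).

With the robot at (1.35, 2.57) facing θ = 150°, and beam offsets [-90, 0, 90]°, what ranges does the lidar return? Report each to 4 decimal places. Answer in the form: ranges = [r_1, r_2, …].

ranges = [3.9606, 0.4041, 0.7000]

beam 1: φ=-90°, α=60°
  dir = (cos 60°, sin 60°) = (0.5000, 0.8660); from cell (1,2)
  next x-line at t=1.3000, next y-line at t=0.4965; Δt_x=2.0000, Δt_y=1.1547
    y: enter (1,3) at t=0.4965
    x: enter (2,3) at t=1.3000
    y: enter (2,4) at t=1.6512
    y: enter (2,5) at t=2.8059
    x: enter (3,5) at t=3.3000
    y: enter (3,6) at t=3.9606 ← occupied
  → r_1 = 3.9606
beam 2: φ=0°, α=150°
  dir = (cos 150°, sin 150°) = (-0.8660, 0.5000); from cell (1,2)
  next x-line at t=0.4041, next y-line at t=0.8600; Δt_x=1.1547, Δt_y=2.0000
    x: enter (0,2) at t=0.4041 ← occupied
  → r_2 = 0.4041
beam 3: φ=90°, α=240°
  dir = (cos 240°, sin 240°) = (-0.5000, -0.8660); from cell (1,2)
  next x-line at t=0.7000, next y-line at t=0.6582; Δt_x=2.0000, Δt_y=1.1547
    y: enter (1,1) at t=0.6582
    x: enter (0,1) at t=0.7000 ← occupied
  → r_3 = 0.7000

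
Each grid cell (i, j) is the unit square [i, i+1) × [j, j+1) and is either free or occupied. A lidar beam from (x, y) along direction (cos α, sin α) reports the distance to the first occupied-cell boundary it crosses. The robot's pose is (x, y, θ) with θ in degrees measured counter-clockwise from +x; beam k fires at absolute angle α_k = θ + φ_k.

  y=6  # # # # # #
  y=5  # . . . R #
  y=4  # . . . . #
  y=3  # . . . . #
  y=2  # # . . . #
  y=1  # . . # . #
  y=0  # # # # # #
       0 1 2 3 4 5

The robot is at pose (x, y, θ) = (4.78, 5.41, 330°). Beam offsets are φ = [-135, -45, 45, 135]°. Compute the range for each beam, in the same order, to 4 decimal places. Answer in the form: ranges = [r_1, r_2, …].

beam 1: φ=-135°, α=195°
  dir = (cos 195°, sin 195°) = (-0.9659, -0.2588); from cell (4,5)
  next x-line at t=0.8075, next y-line at t=1.5841; Δt_x=1.0353, Δt_y=3.8637
    x: enter (3,5) at t=0.8075
    y: enter (3,4) at t=1.5841
    x: enter (2,4) at t=1.8428
    x: enter (1,4) at t=2.8781
    x: enter (0,4) at t=3.9133 ← occupied
  → r_1 = 3.9133
beam 2: φ=-45°, α=285°
  dir = (cos 285°, sin 285°) = (0.2588, -0.9659); from cell (4,5)
  next x-line at t=0.8500, next y-line at t=0.4245; Δt_x=3.8637, Δt_y=1.0353
    y: enter (4,4) at t=0.4245
    x: enter (5,4) at t=0.8500 ← occupied
  → r_2 = 0.8500
beam 3: φ=45°, α=15°
  dir = (cos 15°, sin 15°) = (0.9659, 0.2588); from cell (4,5)
  next x-line at t=0.2278, next y-line at t=2.2796; Δt_x=1.0353, Δt_y=3.8637
    x: enter (5,5) at t=0.2278 ← occupied
  → r_3 = 0.2278
beam 4: φ=135°, α=105°
  dir = (cos 105°, sin 105°) = (-0.2588, 0.9659); from cell (4,5)
  next x-line at t=3.0137, next y-line at t=0.6108; Δt_x=3.8637, Δt_y=1.0353
    y: enter (4,6) at t=0.6108 ← occupied
  → r_4 = 0.6108

ranges = [3.9133, 0.8500, 0.2278, 0.6108]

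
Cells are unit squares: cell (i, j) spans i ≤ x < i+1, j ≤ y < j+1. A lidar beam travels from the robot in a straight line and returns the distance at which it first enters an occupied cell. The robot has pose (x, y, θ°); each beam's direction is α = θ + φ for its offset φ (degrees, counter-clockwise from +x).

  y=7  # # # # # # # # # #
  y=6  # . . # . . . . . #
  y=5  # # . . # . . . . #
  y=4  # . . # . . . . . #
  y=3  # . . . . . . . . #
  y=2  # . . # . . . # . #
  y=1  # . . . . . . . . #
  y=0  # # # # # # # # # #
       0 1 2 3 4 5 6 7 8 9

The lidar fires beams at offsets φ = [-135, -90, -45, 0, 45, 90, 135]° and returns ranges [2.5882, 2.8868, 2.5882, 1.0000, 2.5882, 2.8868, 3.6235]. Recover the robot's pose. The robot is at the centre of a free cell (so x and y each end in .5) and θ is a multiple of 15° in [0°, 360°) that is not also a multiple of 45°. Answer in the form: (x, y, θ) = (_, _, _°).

(x, y, θ) = (6.5, 3.5, 300°)

Candidates: 42 free-cell centres × 16 headings = 672 poses. Raycast each; keep the one whose scan matches to 4 dp.
  (7.5, 5.5, 75°): beam 1 = 3.0000 ≠ 2.5882 ✗
  (5.5, 6.5, 75°): beam 1 = 4.0415 ≠ 2.5882 ✗
  (5.5, 2.5, 300°): beam 1 = 1.5529 ≠ 2.5882 ✗
  (1.5, 4.5, 75°): beam 1 = 4.0415 ≠ 2.5882 ✗
  …
  (6.5, 3.5, 300°): r_1=2.5882, r_2=2.8868, r_3=2.5882, r_4=1.0000, r_5=2.5882, r_6=2.8868, r_7=3.6235 — all match ✓
Only this pose fits every beam.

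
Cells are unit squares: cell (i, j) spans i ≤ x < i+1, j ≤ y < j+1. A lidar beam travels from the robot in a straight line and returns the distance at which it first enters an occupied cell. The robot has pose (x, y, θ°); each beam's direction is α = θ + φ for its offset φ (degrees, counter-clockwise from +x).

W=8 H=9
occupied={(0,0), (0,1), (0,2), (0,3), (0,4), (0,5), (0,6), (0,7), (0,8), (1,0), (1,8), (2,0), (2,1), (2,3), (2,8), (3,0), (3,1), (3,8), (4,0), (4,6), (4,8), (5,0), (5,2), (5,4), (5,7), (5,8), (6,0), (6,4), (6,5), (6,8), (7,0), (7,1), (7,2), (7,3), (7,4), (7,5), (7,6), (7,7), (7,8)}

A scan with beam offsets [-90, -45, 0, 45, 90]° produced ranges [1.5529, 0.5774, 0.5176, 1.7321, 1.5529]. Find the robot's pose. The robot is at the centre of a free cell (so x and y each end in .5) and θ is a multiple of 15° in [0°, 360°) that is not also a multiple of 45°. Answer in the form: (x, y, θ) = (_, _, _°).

(x, y, θ) = (6.5, 2.5, 195°)

Enumerate (i+0.5, j+0.5, θ) over the 33 free cells and 16 admissible headings. For each, cast all 5 beams and compare to the given ranges.
  (4.5, 5.5, 330°): beam 1 = 4.0415 ≠ 1.5529 ✗
  (6.5, 1.5, 255°): beam 1 = 5.6940 ≠ 1.5529 ✗
  (6.5, 2.5, 120°): beam 1 = 0.5774 ≠ 1.5529 ✗
  (1.5, 7.5, 165°): beam 1 = 0.5176 ≠ 1.5529 ✗
  …
  (6.5, 2.5, 195°): r_1=1.5529, r_2=0.5774, r_3=0.5176, r_4=1.7321, r_5=1.5529 — all match ✓
Only this pose fits every beam.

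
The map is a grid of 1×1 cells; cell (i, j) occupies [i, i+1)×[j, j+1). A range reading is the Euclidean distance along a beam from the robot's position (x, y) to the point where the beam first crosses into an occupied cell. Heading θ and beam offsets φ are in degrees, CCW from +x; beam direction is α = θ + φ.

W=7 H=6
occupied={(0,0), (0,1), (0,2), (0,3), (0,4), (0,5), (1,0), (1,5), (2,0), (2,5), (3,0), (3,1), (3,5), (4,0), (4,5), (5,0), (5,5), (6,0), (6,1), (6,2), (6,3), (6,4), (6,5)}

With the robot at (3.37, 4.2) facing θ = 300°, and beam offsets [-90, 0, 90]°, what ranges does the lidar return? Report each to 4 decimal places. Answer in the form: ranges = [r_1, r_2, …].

beam 1: φ=-90°, α=210°
  d=(-0.8660,-0.5000)  start (3,4)  tX=0.4272 tY=0.4000  stride 1/|dx|=1.1547 1/|dy|=2.0000
    cross y-line → (3,3), t=0.4000
    cross x-line → (2,3), t=0.4272
    cross x-line → (1,3), t=1.5819
    cross y-line → (1,2), t=2.4000
    cross x-line → (0,2), t=2.7366 (wall)
  → r_1 = 2.7366
beam 2: φ=0°, α=300°
  d=(0.5000,-0.8660)  start (3,4)  tX=1.2600 tY=0.2309  stride 1/|dx|=2.0000 1/|dy|=1.1547
    cross y-line → (3,3), t=0.2309
    cross x-line → (4,3), t=1.2600
    cross y-line → (4,2), t=1.3856
    cross y-line → (4,1), t=2.5403
    cross x-line → (5,1), t=3.2600
    cross y-line → (5,0), t=3.6950 (wall)
  → r_2 = 3.6950
beam 3: φ=90°, α=30°
  d=(0.8660,0.5000)  start (3,4)  tX=0.7275 tY=1.6000  stride 1/|dx|=1.1547 1/|dy|=2.0000
    cross x-line → (4,4), t=0.7275
    cross y-line → (4,5), t=1.6000 (wall)
  → r_3 = 1.6000

ranges = [2.7366, 3.6950, 1.6000]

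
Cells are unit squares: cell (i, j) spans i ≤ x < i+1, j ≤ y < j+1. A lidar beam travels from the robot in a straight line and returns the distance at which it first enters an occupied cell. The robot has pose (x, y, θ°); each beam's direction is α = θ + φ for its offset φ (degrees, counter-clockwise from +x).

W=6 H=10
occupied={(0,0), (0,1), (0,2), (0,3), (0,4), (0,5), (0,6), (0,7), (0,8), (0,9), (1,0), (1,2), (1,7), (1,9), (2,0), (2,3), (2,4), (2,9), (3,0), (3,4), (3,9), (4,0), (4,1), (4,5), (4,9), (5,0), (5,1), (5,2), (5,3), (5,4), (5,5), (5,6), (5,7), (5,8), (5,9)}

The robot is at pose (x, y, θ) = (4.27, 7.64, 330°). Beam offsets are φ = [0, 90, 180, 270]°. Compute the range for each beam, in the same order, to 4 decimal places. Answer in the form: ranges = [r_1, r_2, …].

ranges = [0.8429, 1.4600, 2.7200, 3.0484]

beam 1: φ=0°, α=330°
  cosα=0.8660 sinα=-0.5000 | (4,7) | tMaxX 0.8429 tMaxY 1.2800 | tΔX 1.1547 tΔY 2.0000
    t=0.8429 [x] (5,7) — stop
  → r_1 = 0.8429
beam 2: φ=90°, α=60°
  cosα=0.5000 sinα=0.8660 | (4,7) | tMaxX 1.4600 tMaxY 0.4157 | tΔX 2.0000 tΔY 1.1547
    t=0.4157 [y] (4,8)
    t=1.4600 [x] (5,8) — stop
  → r_2 = 1.4600
beam 3: φ=180°, α=150°
  cosα=-0.8660 sinα=0.5000 | (4,7) | tMaxX 0.3118 tMaxY 0.7200 | tΔX 1.1547 tΔY 2.0000
    t=0.3118 [x] (3,7)
    t=0.7200 [y] (3,8)
    t=1.4665 [x] (2,8)
    t=2.6212 [x] (1,8)
    t=2.7200 [y] (1,9) — stop
  → r_3 = 2.7200
beam 4: φ=270°, α=240°
  cosα=-0.5000 sinα=-0.8660 | (4,7) | tMaxX 0.5400 tMaxY 0.7390 | tΔX 2.0000 tΔY 1.1547
    t=0.5400 [x] (3,7)
    t=0.7390 [y] (3,6)
    t=1.8937 [y] (3,5)
    t=2.5400 [x] (2,5)
    t=3.0484 [y] (2,4) — stop
  → r_4 = 3.0484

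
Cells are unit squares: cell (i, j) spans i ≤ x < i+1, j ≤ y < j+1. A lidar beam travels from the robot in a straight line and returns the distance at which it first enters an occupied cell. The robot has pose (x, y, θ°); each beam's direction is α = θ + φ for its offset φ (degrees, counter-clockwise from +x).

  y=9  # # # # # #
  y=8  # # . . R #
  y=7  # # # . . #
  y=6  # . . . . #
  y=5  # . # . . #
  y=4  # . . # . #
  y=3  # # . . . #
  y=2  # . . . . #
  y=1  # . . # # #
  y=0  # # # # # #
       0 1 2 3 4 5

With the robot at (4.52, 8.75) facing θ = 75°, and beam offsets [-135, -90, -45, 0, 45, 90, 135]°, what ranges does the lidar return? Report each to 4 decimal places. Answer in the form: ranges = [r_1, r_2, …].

beam 1: φ=-135°, α=300°
  dir = (cos 300°, sin 300°) = (0.5000, -0.8660); from cell (4,8)
  next x-line at t=0.9600, next y-line at t=0.8660; Δt_x=2.0000, Δt_y=1.1547
    y: enter (4,7) at t=0.8660
    x: enter (5,7) at t=0.9600 ← occupied
  → r_1 = 0.9600
beam 2: φ=-90°, α=345°
  dir = (cos 345°, sin 345°) = (0.9659, -0.2588); from cell (4,8)
  next x-line at t=0.4969, next y-line at t=2.8978; Δt_x=1.0353, Δt_y=3.8637
    x: enter (5,8) at t=0.4969 ← occupied
  → r_2 = 0.4969
beam 3: φ=-45°, α=30°
  dir = (cos 30°, sin 30°) = (0.8660, 0.5000); from cell (4,8)
  next x-line at t=0.5543, next y-line at t=0.5000; Δt_x=1.1547, Δt_y=2.0000
    y: enter (4,9) at t=0.5000 ← occupied
  → r_3 = 0.5000
beam 4: φ=0°, α=75°
  dir = (cos 75°, sin 75°) = (0.2588, 0.9659); from cell (4,8)
  next x-line at t=1.8546, next y-line at t=0.2588; Δt_x=3.8637, Δt_y=1.0353
    y: enter (4,9) at t=0.2588 ← occupied
  → r_4 = 0.2588
beam 5: φ=45°, α=120°
  dir = (cos 120°, sin 120°) = (-0.5000, 0.8660); from cell (4,8)
  next x-line at t=1.0400, next y-line at t=0.2887; Δt_x=2.0000, Δt_y=1.1547
    y: enter (4,9) at t=0.2887 ← occupied
  → r_5 = 0.2887
beam 6: φ=90°, α=165°
  dir = (cos 165°, sin 165°) = (-0.9659, 0.2588); from cell (4,8)
  next x-line at t=0.5383, next y-line at t=0.9659; Δt_x=1.0353, Δt_y=3.8637
    x: enter (3,8) at t=0.5383
    y: enter (3,9) at t=0.9659 ← occupied
  → r_6 = 0.9659
beam 7: φ=135°, α=210°
  dir = (cos 210°, sin 210°) = (-0.8660, -0.5000); from cell (4,8)
  next x-line at t=0.6004, next y-line at t=1.5000; Δt_x=1.1547, Δt_y=2.0000
    x: enter (3,8) at t=0.6004
    y: enter (3,7) at t=1.5000
    x: enter (2,7) at t=1.7551 ← occupied
  → r_7 = 1.7551

ranges = [0.9600, 0.4969, 0.5000, 0.2588, 0.2887, 0.9659, 1.7551]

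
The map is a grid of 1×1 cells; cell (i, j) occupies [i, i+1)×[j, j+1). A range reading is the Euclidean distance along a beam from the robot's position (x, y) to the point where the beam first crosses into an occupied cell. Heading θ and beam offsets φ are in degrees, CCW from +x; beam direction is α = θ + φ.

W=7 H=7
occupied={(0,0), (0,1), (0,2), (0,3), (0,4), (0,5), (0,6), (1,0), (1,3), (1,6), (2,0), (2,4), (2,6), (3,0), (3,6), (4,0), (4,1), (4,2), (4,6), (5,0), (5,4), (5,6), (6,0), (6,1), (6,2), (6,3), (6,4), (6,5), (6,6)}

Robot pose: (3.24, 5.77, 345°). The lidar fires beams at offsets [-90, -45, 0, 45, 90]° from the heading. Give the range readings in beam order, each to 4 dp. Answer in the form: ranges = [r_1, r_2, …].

beam 1: φ=-90°, α=255°
  dir = (cos 255°, sin 255°) = (-0.2588, -0.9659); from cell (3,5)
  next x-line at t=0.9273, next y-line at t=0.7972; Δt_x=3.8637, Δt_y=1.0353
    y: enter (3,4) at t=0.7972
    x: enter (2,4) at t=0.9273 ← occupied
  → r_1 = 0.9273
beam 2: φ=-45°, α=300°
  dir = (cos 300°, sin 300°) = (0.5000, -0.8660); from cell (3,5)
  next x-line at t=1.5200, next y-line at t=0.8891; Δt_x=2.0000, Δt_y=1.1547
    y: enter (3,4) at t=0.8891
    x: enter (4,4) at t=1.5200
    y: enter (4,3) at t=2.0438
    y: enter (4,2) at t=3.1985 ← occupied
  → r_2 = 3.1985
beam 3: φ=0°, α=345°
  dir = (cos 345°, sin 345°) = (0.9659, -0.2588); from cell (3,5)
  next x-line at t=0.7868, next y-line at t=2.9751; Δt_x=1.0353, Δt_y=3.8637
    x: enter (4,5) at t=0.7868
    x: enter (5,5) at t=1.8221
    x: enter (6,5) at t=2.8574 ← occupied
  → r_3 = 2.8574
beam 4: φ=45°, α=30°
  dir = (cos 30°, sin 30°) = (0.8660, 0.5000); from cell (3,5)
  next x-line at t=0.8776, next y-line at t=0.4600; Δt_x=1.1547, Δt_y=2.0000
    y: enter (3,6) at t=0.4600 ← occupied
  → r_4 = 0.4600
beam 5: φ=90°, α=75°
  dir = (cos 75°, sin 75°) = (0.2588, 0.9659); from cell (3,5)
  next x-line at t=2.9364, next y-line at t=0.2381; Δt_x=3.8637, Δt_y=1.0353
    y: enter (3,6) at t=0.2381 ← occupied
  → r_5 = 0.2381

ranges = [0.9273, 3.1985, 2.8574, 0.4600, 0.2381]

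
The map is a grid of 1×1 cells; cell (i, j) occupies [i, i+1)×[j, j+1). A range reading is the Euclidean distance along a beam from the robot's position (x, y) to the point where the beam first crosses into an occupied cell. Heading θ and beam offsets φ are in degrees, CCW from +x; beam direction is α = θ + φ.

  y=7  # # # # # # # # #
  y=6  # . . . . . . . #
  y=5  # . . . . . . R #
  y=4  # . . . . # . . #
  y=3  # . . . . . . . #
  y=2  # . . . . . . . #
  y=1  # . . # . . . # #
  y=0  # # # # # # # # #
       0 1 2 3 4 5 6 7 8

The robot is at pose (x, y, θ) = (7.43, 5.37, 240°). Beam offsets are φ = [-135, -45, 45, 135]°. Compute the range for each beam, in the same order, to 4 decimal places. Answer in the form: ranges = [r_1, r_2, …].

ranges = [1.6875, 1.4804, 2.2023, 0.5901]

beam 1: φ=-135°, α=105°
  cosα=-0.2588 sinα=0.9659 | (7,5) | tMaxX 1.6614 tMaxY 0.6522 | tΔX 3.8637 tΔY 1.0353
    t=0.6522 [y] (7,6)
    t=1.6614 [x] (6,6)
    t=1.6875 [y] (6,7) — stop
  → r_1 = 1.6875
beam 2: φ=-45°, α=195°
  cosα=-0.9659 sinα=-0.2588 | (7,5) | tMaxX 0.4452 tMaxY 1.4296 | tΔX 1.0353 tΔY 3.8637
    t=0.4452 [x] (6,5)
    t=1.4296 [y] (6,4)
    t=1.4804 [x] (5,4) — stop
  → r_2 = 1.4804
beam 3: φ=45°, α=285°
  cosα=0.2588 sinα=-0.9659 | (7,5) | tMaxX 2.2023 tMaxY 0.3831 | tΔX 3.8637 tΔY 1.0353
    t=0.3831 [y] (7,4)
    t=1.4183 [y] (7,3)
    t=2.2023 [x] (8,3) — stop
  → r_3 = 2.2023
beam 4: φ=135°, α=15°
  cosα=0.9659 sinα=0.2588 | (7,5) | tMaxX 0.5901 tMaxY 2.4341 | tΔX 1.0353 tΔY 3.8637
    t=0.5901 [x] (8,5) — stop
  → r_4 = 0.5901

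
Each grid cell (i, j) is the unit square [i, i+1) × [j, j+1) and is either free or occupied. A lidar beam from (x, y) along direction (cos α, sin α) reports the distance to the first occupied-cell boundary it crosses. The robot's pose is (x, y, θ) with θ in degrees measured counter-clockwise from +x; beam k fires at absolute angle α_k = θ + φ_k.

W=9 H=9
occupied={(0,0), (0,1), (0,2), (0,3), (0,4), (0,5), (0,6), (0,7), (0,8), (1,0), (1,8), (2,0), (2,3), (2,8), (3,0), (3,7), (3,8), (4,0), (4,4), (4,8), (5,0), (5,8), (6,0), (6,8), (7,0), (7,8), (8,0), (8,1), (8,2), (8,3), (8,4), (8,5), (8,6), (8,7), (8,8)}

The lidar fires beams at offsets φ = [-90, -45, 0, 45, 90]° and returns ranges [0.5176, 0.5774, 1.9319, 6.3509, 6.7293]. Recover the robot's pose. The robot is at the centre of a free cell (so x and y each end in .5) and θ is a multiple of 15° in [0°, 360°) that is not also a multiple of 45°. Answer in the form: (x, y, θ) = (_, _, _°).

Enumerate (i+0.5, j+0.5, θ) over the 46 free cells and 16 admissible headings. For each, cast all 5 beams and compare to the given ranges.
  (1.5, 1.5, 165°): beam 1 = 1.9319 ≠ 0.5176 ✗
  (5.5, 1.5, 195°): beam 1 = 2.5882 ≠ 0.5176 ✗
  (2.5, 2.5, 165°): beam 3 = 1.5529 ≠ 1.9319 ✗
  …
  (6.5, 7.5, 165°): r_1=0.5176, r_2=0.5774, r_3=1.9319, r_4=6.3509, r_5=6.7293 — all match ✓
Only this pose fits every beam.

(x, y, θ) = (6.5, 7.5, 165°)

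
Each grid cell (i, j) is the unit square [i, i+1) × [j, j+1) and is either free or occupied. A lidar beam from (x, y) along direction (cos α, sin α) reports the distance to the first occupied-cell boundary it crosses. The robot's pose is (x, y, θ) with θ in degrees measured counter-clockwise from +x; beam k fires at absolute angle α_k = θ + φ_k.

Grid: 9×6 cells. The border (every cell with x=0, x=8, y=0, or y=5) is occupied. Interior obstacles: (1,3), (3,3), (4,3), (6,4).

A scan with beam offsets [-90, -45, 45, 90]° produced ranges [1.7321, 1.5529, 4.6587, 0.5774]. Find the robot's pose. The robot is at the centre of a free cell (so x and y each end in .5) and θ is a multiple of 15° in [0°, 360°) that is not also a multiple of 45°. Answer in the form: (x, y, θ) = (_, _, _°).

(x, y, θ) = (3.5, 2.5, 330°)

Candidates: 24 free-cell centres × 16 headings = 384 poses. Raycast each; keep the one whose scan matches to 4 dp.
  (7.5, 4.5, 255°): beam 1 = 0.5176 ≠ 1.7321 ✗
  (4.5, 4.5, 195°): beam 1 = 0.5176 ≠ 1.7321 ✗
  (3.5, 4.5, 300°): beam 2 = 0.5176 ≠ 1.5529 ✗
  (4.5, 2.5, 30°): beam 2 = 3.6235 ≠ 1.5529 ✗
  …
  (3.5, 2.5, 330°): r_1=1.7321, r_2=1.5529, r_3=4.6587, r_4=0.5774 — all match ✓
No second candidate reproduces the full scan.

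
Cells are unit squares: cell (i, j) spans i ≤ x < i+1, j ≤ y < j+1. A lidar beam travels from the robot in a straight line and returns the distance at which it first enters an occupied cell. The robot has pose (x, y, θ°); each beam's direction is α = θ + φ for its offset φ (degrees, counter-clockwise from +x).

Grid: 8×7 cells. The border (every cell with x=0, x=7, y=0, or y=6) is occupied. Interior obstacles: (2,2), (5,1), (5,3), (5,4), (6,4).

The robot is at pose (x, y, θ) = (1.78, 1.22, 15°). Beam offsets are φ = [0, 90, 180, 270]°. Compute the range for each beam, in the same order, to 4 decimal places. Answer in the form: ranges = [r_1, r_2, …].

beam 1: φ=0°, α=15°
  direction (0.9659, 0.2588); cell (1,1); t to first gridline: x 0.2278, y 3.0137 (then +1.0353 / +3.8637)
    (2,1) via x @ 0.2278
    (3,1) via x @ 1.2630
    (4,1) via x @ 2.2983
    (4,2) via y @ 3.0137
    (5,2) via x @ 3.3336
    (6,2) via x @ 4.3689
    (7,2) via x @ 5.4041  # hit
  → r_1 = 5.4041
beam 2: φ=90°, α=105°
  direction (-0.2588, 0.9659); cell (1,1); t to first gridline: x 3.0137, y 0.8075 (then +3.8637 / +1.0353)
    (1,2) via y @ 0.8075
    (1,3) via y @ 1.8428
    (1,4) via y @ 2.8781
    (0,4) via x @ 3.0137  # hit
  → r_2 = 3.0137
beam 3: φ=180°, α=195°
  direction (-0.9659, -0.2588); cell (1,1); t to first gridline: x 0.8075, y 0.8500 (then +1.0353 / +3.8637)
    (0,1) via x @ 0.8075  # hit
  → r_3 = 0.8075
beam 4: φ=270°, α=285°
  direction (0.2588, -0.9659); cell (1,1); t to first gridline: x 0.8500, y 0.2278 (then +3.8637 / +1.0353)
    (1,0) via y @ 0.2278  # hit
  → r_4 = 0.2278

ranges = [5.4041, 3.0137, 0.8075, 0.2278]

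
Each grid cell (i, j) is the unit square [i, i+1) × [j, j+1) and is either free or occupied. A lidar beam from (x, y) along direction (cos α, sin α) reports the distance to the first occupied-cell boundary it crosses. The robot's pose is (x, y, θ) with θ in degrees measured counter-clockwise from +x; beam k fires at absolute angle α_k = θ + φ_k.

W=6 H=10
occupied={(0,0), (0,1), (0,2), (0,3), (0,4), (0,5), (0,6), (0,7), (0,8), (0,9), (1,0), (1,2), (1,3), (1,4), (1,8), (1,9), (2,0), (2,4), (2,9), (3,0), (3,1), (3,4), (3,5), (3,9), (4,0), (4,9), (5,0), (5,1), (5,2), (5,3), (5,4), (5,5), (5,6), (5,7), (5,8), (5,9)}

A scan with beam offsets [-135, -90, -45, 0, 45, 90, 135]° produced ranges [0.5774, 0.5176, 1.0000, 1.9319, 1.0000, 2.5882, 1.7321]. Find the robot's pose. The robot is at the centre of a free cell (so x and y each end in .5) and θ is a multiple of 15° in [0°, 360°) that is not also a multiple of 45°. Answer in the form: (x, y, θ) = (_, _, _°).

(x, y, θ) = (4.5, 3.5, 105°)

Enumerate (i+0.5, j+0.5, θ) over the 24 free cells and 16 admissible headings. For each, cast all 7 beams and compare to the given ranges.
  (2.5, 2.5, 165°): beam 1 = 2.8868 ≠ 0.5774 ✗
  (4.5, 2.5, 120°): beam 1 = 0.5176 ≠ 0.5774 ✗
  (2.5, 7.5, 330°): beam 1 = 1.5529 ≠ 0.5774 ✗
  (1.5, 6.5, 30°): beam 1 = 1.5529 ≠ 0.5774 ✗
  …
  (4.5, 3.5, 105°): r_1=0.5774, r_2=0.5176, r_3=1.0000, r_4=1.9319, r_5=1.0000, r_6=2.5882, r_7=1.7321 — all match ✓
Only this pose fits every beam.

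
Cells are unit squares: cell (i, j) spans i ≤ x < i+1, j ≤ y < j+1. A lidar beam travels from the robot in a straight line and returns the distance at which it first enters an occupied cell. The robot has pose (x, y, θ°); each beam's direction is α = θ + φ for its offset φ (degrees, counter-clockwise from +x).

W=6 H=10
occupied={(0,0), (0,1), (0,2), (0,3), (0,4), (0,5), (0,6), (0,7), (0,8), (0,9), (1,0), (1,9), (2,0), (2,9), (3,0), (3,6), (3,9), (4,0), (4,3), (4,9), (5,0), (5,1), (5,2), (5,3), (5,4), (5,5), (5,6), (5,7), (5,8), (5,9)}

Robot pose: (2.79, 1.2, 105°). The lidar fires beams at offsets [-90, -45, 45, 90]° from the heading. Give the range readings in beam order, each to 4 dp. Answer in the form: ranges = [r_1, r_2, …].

beam 1: φ=-90°, α=15°
  cosα=0.9659 sinα=0.2588 | (2,1) | tMaxX 0.2174 tMaxY 3.0910 | tΔX 1.0353 tΔY 3.8637
    t=0.2174 [x] (3,1)
    t=1.2527 [x] (4,1)
    t=2.2880 [x] (5,1) — stop
  → r_1 = 2.2880
beam 2: φ=-45°, α=60°
  cosα=0.5000 sinα=0.8660 | (2,1) | tMaxX 0.4200 tMaxY 0.9238 | tΔX 2.0000 tΔY 1.1547
    t=0.4200 [x] (3,1)
    t=0.9238 [y] (3,2)
    t=2.0785 [y] (3,3)
    t=2.4200 [x] (4,3) — stop
  → r_2 = 2.4200
beam 3: φ=45°, α=150°
  cosα=-0.8660 sinα=0.5000 | (2,1) | tMaxX 0.9122 tMaxY 1.6000 | tΔX 1.1547 tΔY 2.0000
    t=0.9122 [x] (1,1)
    t=1.6000 [y] (1,2)
    t=2.0669 [x] (0,2) — stop
  → r_3 = 2.0669
beam 4: φ=90°, α=195°
  cosα=-0.9659 sinα=-0.2588 | (2,1) | tMaxX 0.8179 tMaxY 0.7727 | tΔX 1.0353 tΔY 3.8637
    t=0.7727 [y] (2,0) — stop
  → r_4 = 0.7727

ranges = [2.2880, 2.4200, 2.0669, 0.7727]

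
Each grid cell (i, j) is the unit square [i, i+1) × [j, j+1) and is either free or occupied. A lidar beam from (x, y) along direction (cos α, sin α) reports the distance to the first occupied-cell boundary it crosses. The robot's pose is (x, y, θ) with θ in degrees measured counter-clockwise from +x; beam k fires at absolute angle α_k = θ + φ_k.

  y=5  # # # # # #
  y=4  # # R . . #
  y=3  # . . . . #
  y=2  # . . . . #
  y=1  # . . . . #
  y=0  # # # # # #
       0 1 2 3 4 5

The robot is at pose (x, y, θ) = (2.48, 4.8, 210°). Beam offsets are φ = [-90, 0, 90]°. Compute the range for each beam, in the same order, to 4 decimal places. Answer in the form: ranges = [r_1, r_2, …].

beam 1: φ=-90°, α=120°
  direction (-0.5000, 0.8660); cell (2,4); t to first gridline: x 0.9600, y 0.2309 (then +2.0000 / +1.1547)
    (2,5) via y @ 0.2309  # hit
  → r_1 = 0.2309
beam 2: φ=0°, α=210°
  direction (-0.8660, -0.5000); cell (2,4); t to first gridline: x 0.5543, y 1.6000 (then +1.1547 / +2.0000)
    (1,4) via x @ 0.5543  # hit
  → r_2 = 0.5543
beam 3: φ=90°, α=300°
  direction (0.5000, -0.8660); cell (2,4); t to first gridline: x 1.0400, y 0.9238 (then +2.0000 / +1.1547)
    (2,3) via y @ 0.9238
    (3,3) via x @ 1.0400
    (3,2) via y @ 2.0785
    (4,2) via x @ 3.0400
    (4,1) via y @ 3.2332
    (4,0) via y @ 4.3879  # hit
  → r_3 = 4.3879

ranges = [0.2309, 0.5543, 4.3879]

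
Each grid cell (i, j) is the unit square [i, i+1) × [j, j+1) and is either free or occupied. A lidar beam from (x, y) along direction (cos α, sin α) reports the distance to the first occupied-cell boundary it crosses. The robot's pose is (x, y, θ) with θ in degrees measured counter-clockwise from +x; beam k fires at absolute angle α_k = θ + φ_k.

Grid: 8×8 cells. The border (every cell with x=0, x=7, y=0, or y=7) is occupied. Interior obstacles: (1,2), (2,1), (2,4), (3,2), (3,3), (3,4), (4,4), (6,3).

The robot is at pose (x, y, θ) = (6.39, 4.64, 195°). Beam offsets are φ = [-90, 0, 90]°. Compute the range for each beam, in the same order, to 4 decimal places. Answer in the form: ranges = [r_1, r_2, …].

ranges = [2.4433, 1.4390, 0.6626]

beam 1: φ=-90°, α=105°
  dir = (cos 105°, sin 105°) = (-0.2588, 0.9659); from cell (6,4)
  next x-line at t=1.5068, next y-line at t=0.3727; Δt_x=3.8637, Δt_y=1.0353
    y: enter (6,5) at t=0.3727
    y: enter (6,6) at t=1.4080
    x: enter (5,6) at t=1.5068
    y: enter (5,7) at t=2.4433 ← occupied
  → r_1 = 2.4433
beam 2: φ=0°, α=195°
  dir = (cos 195°, sin 195°) = (-0.9659, -0.2588); from cell (6,4)
  next x-line at t=0.4038, next y-line at t=2.4728; Δt_x=1.0353, Δt_y=3.8637
    x: enter (5,4) at t=0.4038
    x: enter (4,4) at t=1.4390 ← occupied
  → r_2 = 1.4390
beam 3: φ=90°, α=285°
  dir = (cos 285°, sin 285°) = (0.2588, -0.9659); from cell (6,4)
  next x-line at t=2.3569, next y-line at t=0.6626; Δt_x=3.8637, Δt_y=1.0353
    y: enter (6,3) at t=0.6626 ← occupied
  → r_3 = 0.6626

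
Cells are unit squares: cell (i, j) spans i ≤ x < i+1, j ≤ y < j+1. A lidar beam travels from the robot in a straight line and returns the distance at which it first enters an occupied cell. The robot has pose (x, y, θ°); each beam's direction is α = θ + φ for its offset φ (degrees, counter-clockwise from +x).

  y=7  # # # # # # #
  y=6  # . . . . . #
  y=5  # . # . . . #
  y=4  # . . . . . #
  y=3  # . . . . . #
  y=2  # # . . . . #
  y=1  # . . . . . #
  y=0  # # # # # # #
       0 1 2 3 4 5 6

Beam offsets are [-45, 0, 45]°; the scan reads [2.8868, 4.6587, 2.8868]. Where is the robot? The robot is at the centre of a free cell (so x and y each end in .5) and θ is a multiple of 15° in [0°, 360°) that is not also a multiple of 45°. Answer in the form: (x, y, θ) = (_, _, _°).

Candidates: 28 free-cell centres × 16 headings = 448 poses. Raycast each; keep the one whose scan matches to 4 dp.
  (4.5, 3.5, 150°): beam 1 = 3.6235 ≠ 2.8868 ✗
  (2.5, 6.5, 210°): beam 1 = 1.5529 ≠ 2.8868 ✗
  (4.5, 4.5, 195°): beam 1 = 1.7321 ≠ 2.8868 ✗
  (2.5, 1.5, 330°): beam 1 = 0.5176 ≠ 2.8868 ✗
  (5.5, 5.5, 210°): beam 1 = 4.6587 ≠ 2.8868 ✗
  …
  (3.5, 2.5, 75°): r_1=2.8868, r_2=4.6587, r_3=2.8868 — all match ✓
Unique over the lattice → pose = (3.5, 2.5, 75°).

(x, y, θ) = (3.5, 2.5, 75°)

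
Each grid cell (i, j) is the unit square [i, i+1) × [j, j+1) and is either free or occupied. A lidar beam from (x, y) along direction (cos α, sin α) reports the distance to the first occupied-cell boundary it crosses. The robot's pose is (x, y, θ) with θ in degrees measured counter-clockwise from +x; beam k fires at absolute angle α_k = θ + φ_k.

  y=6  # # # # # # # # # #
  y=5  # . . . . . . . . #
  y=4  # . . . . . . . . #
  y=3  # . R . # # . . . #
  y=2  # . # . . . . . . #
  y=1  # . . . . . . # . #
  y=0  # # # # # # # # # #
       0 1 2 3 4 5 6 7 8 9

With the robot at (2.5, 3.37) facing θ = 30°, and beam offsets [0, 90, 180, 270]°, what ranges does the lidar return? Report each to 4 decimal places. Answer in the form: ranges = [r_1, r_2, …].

beam 1: φ=0°, α=30°
  cosα=0.8660 sinα=0.5000 | (2,3) | tMaxX 0.5774 tMaxY 1.2600 | tΔX 1.1547 tΔY 2.0000
    t=0.5774 [x] (3,3)
    t=1.2600 [y] (3,4)
    t=1.7321 [x] (4,4)
    t=2.8868 [x] (5,4)
    t=3.2600 [y] (5,5)
    t=4.0415 [x] (6,5)
    t=5.1962 [x] (7,5)
    t=5.2600 [y] (7,6) — stop
  → r_1 = 5.2600
beam 2: φ=90°, α=120°
  cosα=-0.5000 sinα=0.8660 | (2,3) | tMaxX 1.0000 tMaxY 0.7275 | tΔX 2.0000 tΔY 1.1547
    t=0.7275 [y] (2,4)
    t=1.0000 [x] (1,4)
    t=1.8822 [y] (1,5)
    t=3.0000 [x] (0,5) — stop
  → r_2 = 3.0000
beam 3: φ=180°, α=210°
  cosα=-0.8660 sinα=-0.5000 | (2,3) | tMaxX 0.5774 tMaxY 0.7400 | tΔX 1.1547 tΔY 2.0000
    t=0.5774 [x] (1,3)
    t=0.7400 [y] (1,2)
    t=1.7321 [x] (0,2) — stop
  → r_3 = 1.7321
beam 4: φ=270°, α=300°
  cosα=0.5000 sinα=-0.8660 | (2,3) | tMaxX 1.0000 tMaxY 0.4272 | tΔX 2.0000 tΔY 1.1547
    t=0.4272 [y] (2,2) — stop
  → r_4 = 0.4272

ranges = [5.2600, 3.0000, 1.7321, 0.4272]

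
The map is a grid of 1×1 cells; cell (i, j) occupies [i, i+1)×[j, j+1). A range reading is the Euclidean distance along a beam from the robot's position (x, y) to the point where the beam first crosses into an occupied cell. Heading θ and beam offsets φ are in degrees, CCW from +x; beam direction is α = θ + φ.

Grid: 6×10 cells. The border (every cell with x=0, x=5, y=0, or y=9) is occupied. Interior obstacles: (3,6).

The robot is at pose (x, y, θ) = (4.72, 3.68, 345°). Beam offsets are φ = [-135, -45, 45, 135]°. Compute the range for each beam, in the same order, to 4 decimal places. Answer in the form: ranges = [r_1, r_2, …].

beam 1: φ=-135°, α=210°
  dir = (cos 210°, sin 210°) = (-0.8660, -0.5000); from cell (4,3)
  next x-line at t=0.8314, next y-line at t=1.3600; Δt_x=1.1547, Δt_y=2.0000
    x: enter (3,3) at t=0.8314
    y: enter (3,2) at t=1.3600
    x: enter (2,2) at t=1.9861
    x: enter (1,2) at t=3.1408
    y: enter (1,1) at t=3.3600
    x: enter (0,1) at t=4.2955 ← occupied
  → r_1 = 4.2955
beam 2: φ=-45°, α=300°
  dir = (cos 300°, sin 300°) = (0.5000, -0.8660); from cell (4,3)
  next x-line at t=0.5600, next y-line at t=0.7852; Δt_x=2.0000, Δt_y=1.1547
    x: enter (5,3) at t=0.5600 ← occupied
  → r_2 = 0.5600
beam 3: φ=45°, α=30°
  dir = (cos 30°, sin 30°) = (0.8660, 0.5000); from cell (4,3)
  next x-line at t=0.3233, next y-line at t=0.6400; Δt_x=1.1547, Δt_y=2.0000
    x: enter (5,3) at t=0.3233 ← occupied
  → r_3 = 0.3233
beam 4: φ=135°, α=120°
  dir = (cos 120°, sin 120°) = (-0.5000, 0.8660); from cell (4,3)
  next x-line at t=1.4400, next y-line at t=0.3695; Δt_x=2.0000, Δt_y=1.1547
    y: enter (4,4) at t=0.3695
    x: enter (3,4) at t=1.4400
    y: enter (3,5) at t=1.5242
    y: enter (3,6) at t=2.6789 ← occupied
  → r_4 = 2.6789

ranges = [4.2955, 0.5600, 0.3233, 2.6789]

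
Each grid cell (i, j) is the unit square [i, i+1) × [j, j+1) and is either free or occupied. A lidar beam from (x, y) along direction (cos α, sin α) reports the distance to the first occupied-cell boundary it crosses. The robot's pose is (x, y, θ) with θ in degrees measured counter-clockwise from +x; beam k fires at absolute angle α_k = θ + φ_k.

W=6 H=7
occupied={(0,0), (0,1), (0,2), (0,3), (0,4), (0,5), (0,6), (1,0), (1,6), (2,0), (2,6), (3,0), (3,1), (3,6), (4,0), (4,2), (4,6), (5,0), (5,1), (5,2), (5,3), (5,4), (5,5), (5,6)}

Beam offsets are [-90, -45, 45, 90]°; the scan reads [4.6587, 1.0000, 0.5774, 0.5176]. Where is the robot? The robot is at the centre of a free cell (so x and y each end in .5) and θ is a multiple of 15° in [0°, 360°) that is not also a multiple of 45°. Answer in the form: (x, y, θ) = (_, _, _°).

(x, y, θ) = (1.5, 1.5, 165°)

Candidates: 18 free-cell centres × 16 headings = 288 poses. Raycast each; keep the one whose scan matches to 4 dp.
  (2.5, 2.5, 255°): beam 1 = 1.5529 ≠ 4.6587 ✗
  (3.5, 2.5, 345°): beam 1 = 0.5176 ≠ 4.6587 ✗
  (1.5, 4.5, 255°): beam 1 = 0.5176 ≠ 4.6587 ✗
  …
  (1.5, 1.5, 165°): r_1=4.6587, r_2=1.0000, r_3=0.5774, r_4=0.5176 — all match ✓
No second candidate reproduces the full scan.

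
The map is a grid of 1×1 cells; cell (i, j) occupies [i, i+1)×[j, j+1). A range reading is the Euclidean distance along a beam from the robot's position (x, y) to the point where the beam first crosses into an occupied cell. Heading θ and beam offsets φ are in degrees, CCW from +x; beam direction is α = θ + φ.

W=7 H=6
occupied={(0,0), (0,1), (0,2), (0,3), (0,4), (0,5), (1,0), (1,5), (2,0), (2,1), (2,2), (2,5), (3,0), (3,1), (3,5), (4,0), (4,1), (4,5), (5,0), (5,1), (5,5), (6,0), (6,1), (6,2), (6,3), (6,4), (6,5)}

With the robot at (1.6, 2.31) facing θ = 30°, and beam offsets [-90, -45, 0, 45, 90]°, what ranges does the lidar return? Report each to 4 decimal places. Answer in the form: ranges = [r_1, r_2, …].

ranges = [0.8000, 0.4141, 0.4619, 2.7849, 1.2000]

beam 1: φ=-90°, α=300°
  direction (0.5000, -0.8660); cell (1,2); t to first gridline: x 0.8000, y 0.3580 (then +2.0000 / +1.1547)
    (1,1) via y @ 0.3580
    (2,1) via x @ 0.8000  # hit
  → r_1 = 0.8000
beam 2: φ=-45°, α=345°
  direction (0.9659, -0.2588); cell (1,2); t to first gridline: x 0.4141, y 1.1977 (then +1.0353 / +3.8637)
    (2,2) via x @ 0.4141  # hit
  → r_2 = 0.4141
beam 3: φ=0°, α=30°
  direction (0.8660, 0.5000); cell (1,2); t to first gridline: x 0.4619, y 1.3800 (then +1.1547 / +2.0000)
    (2,2) via x @ 0.4619  # hit
  → r_3 = 0.4619
beam 4: φ=45°, α=75°
  direction (0.2588, 0.9659); cell (1,2); t to first gridline: x 1.5455, y 0.7143 (then +3.8637 / +1.0353)
    (1,3) via y @ 0.7143
    (2,3) via x @ 1.5455
    (2,4) via y @ 1.7496
    (2,5) via y @ 2.7849  # hit
  → r_4 = 2.7849
beam 5: φ=90°, α=120°
  direction (-0.5000, 0.8660); cell (1,2); t to first gridline: x 1.2000, y 0.7967 (then +2.0000 / +1.1547)
    (1,3) via y @ 0.7967
    (0,3) via x @ 1.2000  # hit
  → r_5 = 1.2000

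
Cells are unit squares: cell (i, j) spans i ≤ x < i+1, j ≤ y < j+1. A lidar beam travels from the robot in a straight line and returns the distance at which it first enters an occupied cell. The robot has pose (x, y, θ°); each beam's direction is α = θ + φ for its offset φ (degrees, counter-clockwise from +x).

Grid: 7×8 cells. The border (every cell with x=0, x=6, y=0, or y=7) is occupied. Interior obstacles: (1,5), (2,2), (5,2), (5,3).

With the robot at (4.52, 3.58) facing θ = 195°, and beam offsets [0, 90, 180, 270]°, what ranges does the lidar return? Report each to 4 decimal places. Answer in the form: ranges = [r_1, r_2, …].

beam 1: φ=0°, α=195°
  direction (-0.9659, -0.2588); cell (4,3); t to first gridline: x 0.5383, y 2.2409 (then +1.0353 / +3.8637)
    (3,3) via x @ 0.5383
    (2,3) via x @ 1.5736
    (2,2) via y @ 2.2409  # hit
  → r_1 = 2.2409
beam 2: φ=90°, α=285°
  direction (0.2588, -0.9659); cell (4,3); t to first gridline: x 1.8546, y 0.6005 (then +3.8637 / +1.0353)
    (4,2) via y @ 0.6005
    (4,1) via y @ 1.6357
    (5,1) via x @ 1.8546
    (5,0) via y @ 2.6710  # hit
  → r_2 = 2.6710
beam 3: φ=180°, α=15°
  direction (0.9659, 0.2588); cell (4,3); t to first gridline: x 0.4969, y 1.6228 (then +1.0353 / +3.8637)
    (5,3) via x @ 0.4969  # hit
  → r_3 = 0.4969
beam 4: φ=270°, α=105°
  direction (-0.2588, 0.9659); cell (4,3); t to first gridline: x 2.0091, y 0.4348 (then +3.8637 / +1.0353)
    (4,4) via y @ 0.4348
    (4,5) via y @ 1.4701
    (3,5) via x @ 2.0091
    (3,6) via y @ 2.5054
    (3,7) via y @ 3.5406  # hit
  → r_4 = 3.5406

ranges = [2.2409, 2.6710, 0.4969, 3.5406]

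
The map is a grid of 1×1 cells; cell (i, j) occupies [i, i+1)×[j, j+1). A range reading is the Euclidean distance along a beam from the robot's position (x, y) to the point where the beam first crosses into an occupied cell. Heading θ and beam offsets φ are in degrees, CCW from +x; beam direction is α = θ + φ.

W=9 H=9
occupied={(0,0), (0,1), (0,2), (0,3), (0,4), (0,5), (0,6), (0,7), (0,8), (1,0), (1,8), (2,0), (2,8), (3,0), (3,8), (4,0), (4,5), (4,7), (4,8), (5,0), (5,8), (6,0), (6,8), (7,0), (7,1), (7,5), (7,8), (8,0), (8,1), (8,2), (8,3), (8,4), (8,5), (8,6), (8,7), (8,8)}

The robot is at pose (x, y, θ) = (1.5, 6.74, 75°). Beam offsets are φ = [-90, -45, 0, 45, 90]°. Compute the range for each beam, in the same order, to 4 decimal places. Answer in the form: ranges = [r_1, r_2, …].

beam 1: φ=-90°, α=345°
  dir = (cos 345°, sin 345°) = (0.9659, -0.2588); from cell (1,6)
  next x-line at t=0.5176, next y-line at t=2.8591; Δt_x=1.0353, Δt_y=3.8637
    x: enter (2,6) at t=0.5176
    x: enter (3,6) at t=1.5529
    x: enter (4,6) at t=2.5882
    y: enter (4,5) at t=2.8591 ← occupied
  → r_1 = 2.8591
beam 2: φ=-45°, α=30°
  dir = (cos 30°, sin 30°) = (0.8660, 0.5000); from cell (1,6)
  next x-line at t=0.5774, next y-line at t=0.5200; Δt_x=1.1547, Δt_y=2.0000
    y: enter (1,7) at t=0.5200
    x: enter (2,7) at t=0.5774
    x: enter (3,7) at t=1.7321
    y: enter (3,8) at t=2.5200 ← occupied
  → r_2 = 2.5200
beam 3: φ=0°, α=75°
  dir = (cos 75°, sin 75°) = (0.2588, 0.9659); from cell (1,6)
  next x-line at t=1.9319, next y-line at t=0.2692; Δt_x=3.8637, Δt_y=1.0353
    y: enter (1,7) at t=0.2692
    y: enter (1,8) at t=1.3044 ← occupied
  → r_3 = 1.3044
beam 4: φ=45°, α=120°
  dir = (cos 120°, sin 120°) = (-0.5000, 0.8660); from cell (1,6)
  next x-line at t=1.0000, next y-line at t=0.3002; Δt_x=2.0000, Δt_y=1.1547
    y: enter (1,7) at t=0.3002
    x: enter (0,7) at t=1.0000 ← occupied
  → r_4 = 1.0000
beam 5: φ=90°, α=165°
  dir = (cos 165°, sin 165°) = (-0.9659, 0.2588); from cell (1,6)
  next x-line at t=0.5176, next y-line at t=1.0046; Δt_x=1.0353, Δt_y=3.8637
    x: enter (0,6) at t=0.5176 ← occupied
  → r_5 = 0.5176

ranges = [2.8591, 2.5200, 1.3044, 1.0000, 0.5176]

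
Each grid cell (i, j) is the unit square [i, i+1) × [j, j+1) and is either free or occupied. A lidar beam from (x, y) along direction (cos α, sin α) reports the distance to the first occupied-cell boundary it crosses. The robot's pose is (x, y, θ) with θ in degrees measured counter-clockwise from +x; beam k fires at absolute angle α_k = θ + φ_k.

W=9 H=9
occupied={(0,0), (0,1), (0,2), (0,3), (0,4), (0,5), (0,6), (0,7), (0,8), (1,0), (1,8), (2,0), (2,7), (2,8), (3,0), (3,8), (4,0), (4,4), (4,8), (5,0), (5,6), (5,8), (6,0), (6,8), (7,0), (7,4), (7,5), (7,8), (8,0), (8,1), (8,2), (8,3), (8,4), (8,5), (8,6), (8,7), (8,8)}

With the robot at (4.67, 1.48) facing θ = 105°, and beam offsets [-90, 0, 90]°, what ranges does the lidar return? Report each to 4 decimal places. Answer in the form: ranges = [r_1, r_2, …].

beam 1: φ=-90°, α=15°
  direction (0.9659, 0.2588); cell (4,1); t to first gridline: x 0.3416, y 2.0091 (then +1.0353 / +3.8637)
    (5,1) via x @ 0.3416
    (6,1) via x @ 1.3769
    (6,2) via y @ 2.0091
    (7,2) via x @ 2.4122
    (8,2) via x @ 3.4475  # hit
  → r_1 = 3.4475
beam 2: φ=0°, α=105°
  direction (-0.2588, 0.9659); cell (4,1); t to first gridline: x 2.5887, y 0.5383 (then +3.8637 / +1.0353)
    (4,2) via y @ 0.5383
    (4,3) via y @ 1.5736
    (3,3) via x @ 2.5887
    (3,4) via y @ 2.6089
    (3,5) via y @ 3.6442
    (3,6) via y @ 4.6794
    (3,7) via y @ 5.7147
    (2,7) via x @ 6.4524  # hit
  → r_2 = 6.4524
beam 3: φ=90°, α=195°
  direction (-0.9659, -0.2588); cell (4,1); t to first gridline: x 0.6936, y 1.8546 (then +1.0353 / +3.8637)
    (3,1) via x @ 0.6936
    (2,1) via x @ 1.7289
    (2,0) via y @ 1.8546  # hit
  → r_3 = 1.8546

ranges = [3.4475, 6.4524, 1.8546]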